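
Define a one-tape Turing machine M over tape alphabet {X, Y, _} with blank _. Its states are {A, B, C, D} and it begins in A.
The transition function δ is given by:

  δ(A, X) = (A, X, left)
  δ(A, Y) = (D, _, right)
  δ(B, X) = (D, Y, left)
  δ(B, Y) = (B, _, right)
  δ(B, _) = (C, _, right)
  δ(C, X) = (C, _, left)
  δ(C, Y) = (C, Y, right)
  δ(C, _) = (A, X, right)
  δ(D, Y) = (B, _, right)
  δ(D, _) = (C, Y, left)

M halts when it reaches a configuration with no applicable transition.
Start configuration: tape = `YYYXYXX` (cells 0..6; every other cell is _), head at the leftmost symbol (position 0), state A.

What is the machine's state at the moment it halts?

state=A head=0 tape=[Y]YYXYXX___   (A,Y)→(D,_,right)
state=D head=1 tape=_[Y]YXYXX___   (D,Y)→(B,_,right)
state=B head=2 tape=__[Y]XYXX___   (B,Y)→(B,_,right)
state=B head=3 tape=___[X]YXX___   (B,X)→(D,Y,left)
state=D head=2 tape=__[_]YYXX___   (D,_)→(C,Y,left)
state=C head=1 tape=_[_]YYYXX___   (C,_)→(A,X,right)
state=A head=2 tape=_X[Y]YYXX___   (A,Y)→(D,_,right)
state=D head=3 tape=_X_[Y]YXX___   (D,Y)→(B,_,right)
state=B head=4 tape=_X__[Y]XX___   (B,Y)→(B,_,right)
state=B head=5 tape=_X___[X]X___   (B,X)→(D,Y,left)
state=D head=4 tape=_X__[_]YX___   (D,_)→(C,Y,left)
state=C head=3 tape=_X_[_]YYX___   (C,_)→(A,X,right)
state=A head=4 tape=_X_X[Y]YX___   (A,Y)→(D,_,right)
state=D head=5 tape=_X_X_[Y]X___   (D,Y)→(B,_,right)
state=B head=6 tape=_X_X__[X]___   (B,X)→(D,Y,left)
state=D head=5 tape=_X_X_[_]Y___   (D,_)→(C,Y,left)
state=C head=4 tape=_X_X[_]YY___   (C,_)→(A,X,right)
state=A head=5 tape=_X_XX[Y]Y___   (A,Y)→(D,_,right)
state=D head=6 tape=_X_XX_[Y]___   (D,Y)→(B,_,right)
state=B head=7 tape=_X_XX__[_]__   (B,_)→(C,_,right)
state=C head=8 tape=_X_XX___[_]_   (C,_)→(A,X,right)
state=A head=9 tape=_X_XX___X[_]
No transition is defined for (A, _); M halts in state A.

A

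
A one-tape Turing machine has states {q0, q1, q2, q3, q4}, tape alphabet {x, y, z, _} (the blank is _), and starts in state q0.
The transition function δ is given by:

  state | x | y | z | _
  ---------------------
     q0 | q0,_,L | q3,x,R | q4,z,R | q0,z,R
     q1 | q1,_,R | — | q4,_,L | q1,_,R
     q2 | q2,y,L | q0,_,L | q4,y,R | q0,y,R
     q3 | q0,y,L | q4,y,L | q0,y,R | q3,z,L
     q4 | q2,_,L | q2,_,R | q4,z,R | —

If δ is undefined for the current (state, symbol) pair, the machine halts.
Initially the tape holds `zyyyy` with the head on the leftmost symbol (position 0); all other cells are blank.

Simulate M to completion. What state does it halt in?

q4

q0 | [z]yyyy   read z → write z, move R, go to q4
q4 | z[y]yyy   read y → write _, move R, go to q2
q2 | z_[y]yy   read y → write _, move L, go to q0
q0 | z[_]_yy   read _ → write z, move R, go to q0
q0 | zz[_]yy   read _ → write z, move R, go to q0
q0 | zzz[y]y   read y → write x, move R, go to q3
q3 | zzzx[y]   read y → write y, move L, go to q4
q4 | zzz[x]y   read x → write _, move L, go to q2
q2 | zz[z]_y   read z → write y, move R, go to q4
q4 | zzy[_]y
No transition is defined for (q4, _); M halts in state q4.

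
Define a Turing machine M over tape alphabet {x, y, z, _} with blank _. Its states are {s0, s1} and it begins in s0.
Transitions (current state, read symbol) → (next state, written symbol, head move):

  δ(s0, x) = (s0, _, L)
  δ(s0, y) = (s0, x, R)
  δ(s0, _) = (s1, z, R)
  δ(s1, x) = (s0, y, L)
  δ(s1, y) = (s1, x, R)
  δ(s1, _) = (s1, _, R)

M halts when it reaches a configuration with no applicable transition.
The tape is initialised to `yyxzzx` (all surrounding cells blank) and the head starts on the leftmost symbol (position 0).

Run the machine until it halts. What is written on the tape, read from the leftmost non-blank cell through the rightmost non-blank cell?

state=s0 head=0 tape=_[y]yxzzx   (s0,y)→(s0,x,R)
state=s0 head=1 tape=_x[y]xzzx   (s0,y)→(s0,x,R)
state=s0 head=2 tape=_xx[x]zzx   (s0,x)→(s0,_,L)
state=s0 head=1 tape=_x[x]_zzx   (s0,x)→(s0,_,L)
state=s0 head=0 tape=_[x]__zzx   (s0,x)→(s0,_,L)
state=s0 head=-1 tape=[_]___zzx   (s0,_)→(s1,z,R)
state=s1 head=0 tape=z[_]__zzx   (s1,_)→(s1,_,R)
state=s1 head=1 tape=z_[_]_zzx   (s1,_)→(s1,_,R)
state=s1 head=2 tape=z__[_]zzx   (s1,_)→(s1,_,R)
state=s1 head=3 tape=z___[z]zx
The non-blank tape span at halt is z___zzx.

z___zzx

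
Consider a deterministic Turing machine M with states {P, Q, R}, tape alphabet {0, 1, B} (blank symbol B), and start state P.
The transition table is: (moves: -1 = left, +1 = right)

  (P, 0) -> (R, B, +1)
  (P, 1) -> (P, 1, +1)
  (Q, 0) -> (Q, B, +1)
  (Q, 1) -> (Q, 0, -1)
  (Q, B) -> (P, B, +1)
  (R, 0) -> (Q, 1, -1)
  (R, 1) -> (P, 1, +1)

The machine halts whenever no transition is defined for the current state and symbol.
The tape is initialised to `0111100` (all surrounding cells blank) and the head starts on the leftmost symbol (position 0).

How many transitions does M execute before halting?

9

P | [0]111100B   read 0 → write B, move +1, go to R
R | B[1]11100B   read 1 → write 1, move +1, go to P
P | B1[1]1100B   read 1 → write 1, move +1, go to P
P | B11[1]100B   read 1 → write 1, move +1, go to P
P | B111[1]00B   read 1 → write 1, move +1, go to P
P | B1111[0]0B   read 0 → write B, move +1, go to R
R | B1111B[0]B   read 0 → write 1, move -1, go to Q
Q | B1111[B]1B   read B → write B, move +1, go to P
P | B1111B[1]B   read 1 → write 1, move +1, go to P
P | B1111B1[B]
M halts after 9 transitions.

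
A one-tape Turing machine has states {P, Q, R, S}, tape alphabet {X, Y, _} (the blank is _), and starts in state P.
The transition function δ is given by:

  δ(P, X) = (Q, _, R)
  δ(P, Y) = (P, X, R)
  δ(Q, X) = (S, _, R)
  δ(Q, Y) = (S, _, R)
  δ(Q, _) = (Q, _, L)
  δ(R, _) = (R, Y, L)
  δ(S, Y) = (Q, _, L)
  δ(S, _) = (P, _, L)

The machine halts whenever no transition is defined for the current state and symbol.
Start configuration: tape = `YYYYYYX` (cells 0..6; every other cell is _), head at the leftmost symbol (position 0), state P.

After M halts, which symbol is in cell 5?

_

P | [Y]YYYYYX_   read Y → write X, move R, go to P
P | X[Y]YYYYX_   read Y → write X, move R, go to P
P | XX[Y]YYYX_   read Y → write X, move R, go to P
P | XXX[Y]YYX_   read Y → write X, move R, go to P
P | XXXX[Y]YX_   read Y → write X, move R, go to P
P | XXXXX[Y]X_   read Y → write X, move R, go to P
P | XXXXXX[X]_   read X → write _, move R, go to Q
Q | XXXXXX_[_]   read _ → write _, move L, go to Q
Q | XXXXXX[_]_   read _ → write _, move L, go to Q
Q | XXXXX[X]__   read X → write _, move R, go to S
S | XXXXX_[_]_   read _ → write _, move L, go to P
P | XXXXX[_]__
Cell 5 holds _ when M halts.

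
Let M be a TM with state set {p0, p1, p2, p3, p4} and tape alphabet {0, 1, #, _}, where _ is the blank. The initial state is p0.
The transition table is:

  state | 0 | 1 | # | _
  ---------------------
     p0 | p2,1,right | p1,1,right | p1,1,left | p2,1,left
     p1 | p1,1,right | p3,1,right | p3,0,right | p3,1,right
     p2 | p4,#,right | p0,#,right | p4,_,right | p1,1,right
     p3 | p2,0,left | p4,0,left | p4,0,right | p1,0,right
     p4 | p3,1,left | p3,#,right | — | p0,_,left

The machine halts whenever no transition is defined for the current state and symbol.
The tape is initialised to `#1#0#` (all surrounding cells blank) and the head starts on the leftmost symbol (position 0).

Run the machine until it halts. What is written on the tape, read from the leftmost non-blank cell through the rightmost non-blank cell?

00#010

state=p0 head=0 tape=_[#]1#0#   (p0,#)→(p1,1,left)
state=p1 head=-1 tape=[_]11#0#   (p1,_)→(p3,1,right)
state=p3 head=0 tape=1[1]1#0#   (p3,1)→(p4,0,left)
state=p4 head=-1 tape=[1]01#0#   (p4,1)→(p3,#,right)
state=p3 head=0 tape=#[0]1#0#   (p3,0)→(p2,0,left)
state=p2 head=-1 tape=[#]01#0#   (p2,#)→(p4,_,right)
state=p4 head=0 tape=_[0]1#0#   (p4,0)→(p3,1,left)
state=p3 head=-1 tape=[_]11#0#   (p3,_)→(p1,0,right)
state=p1 head=0 tape=0[1]1#0#   (p1,1)→(p3,1,right)
state=p3 head=1 tape=01[1]#0#   (p3,1)→(p4,0,left)
state=p4 head=0 tape=0[1]0#0#   (p4,1)→(p3,#,right)
state=p3 head=1 tape=0#[0]#0#   (p3,0)→(p2,0,left)
state=p2 head=0 tape=0[#]0#0#   (p2,#)→(p4,_,right)
state=p4 head=1 tape=0_[0]#0#   (p4,0)→(p3,1,left)
state=p3 head=0 tape=0[_]1#0#   (p3,_)→(p1,0,right)
state=p1 head=1 tape=00[1]#0#   (p1,1)→(p3,1,right)
state=p3 head=2 tape=001[#]0#   (p3,#)→(p4,0,right)
state=p4 head=3 tape=0010[0]#   (p4,0)→(p3,1,left)
state=p3 head=2 tape=001[0]1#   (p3,0)→(p2,0,left)
state=p2 head=1 tape=00[1]01#   (p2,1)→(p0,#,right)
state=p0 head=2 tape=00#[0]1#   (p0,0)→(p2,1,right)
state=p2 head=3 tape=00#1[1]#   (p2,1)→(p0,#,right)
state=p0 head=4 tape=00#1#[#]   (p0,#)→(p1,1,left)
state=p1 head=3 tape=00#1[#]1   (p1,#)→(p3,0,right)
state=p3 head=4 tape=00#10[1]   (p3,1)→(p4,0,left)
state=p4 head=3 tape=00#1[0]0   (p4,0)→(p3,1,left)
state=p3 head=2 tape=00#[1]10   (p3,1)→(p4,0,left)
state=p4 head=1 tape=00[#]010
The non-blank tape span at halt is 00#010.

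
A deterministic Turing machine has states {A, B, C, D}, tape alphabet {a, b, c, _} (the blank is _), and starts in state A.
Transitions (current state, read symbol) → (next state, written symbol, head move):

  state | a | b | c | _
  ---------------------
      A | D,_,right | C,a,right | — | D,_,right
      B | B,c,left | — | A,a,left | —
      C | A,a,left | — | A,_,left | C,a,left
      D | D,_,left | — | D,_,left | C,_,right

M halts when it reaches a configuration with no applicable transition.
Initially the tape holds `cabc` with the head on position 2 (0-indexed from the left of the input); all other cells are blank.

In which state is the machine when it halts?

A

A | ca[b]c_   read b → write a, move right, go to C
C | caa[c]_   read c → write _, move left, go to A
A | ca[a]__   read a → write _, move right, go to D
D | ca_[_]_   read _ → write _, move right, go to C
C | ca__[_]   read _ → write a, move left, go to C
C | ca_[_]a   read _ → write a, move left, go to C
C | ca[_]aa   read _ → write a, move left, go to C
C | c[a]aaa   read a → write a, move left, go to A
A | [c]aaaa
No transition is defined for (A, c); M halts in state A.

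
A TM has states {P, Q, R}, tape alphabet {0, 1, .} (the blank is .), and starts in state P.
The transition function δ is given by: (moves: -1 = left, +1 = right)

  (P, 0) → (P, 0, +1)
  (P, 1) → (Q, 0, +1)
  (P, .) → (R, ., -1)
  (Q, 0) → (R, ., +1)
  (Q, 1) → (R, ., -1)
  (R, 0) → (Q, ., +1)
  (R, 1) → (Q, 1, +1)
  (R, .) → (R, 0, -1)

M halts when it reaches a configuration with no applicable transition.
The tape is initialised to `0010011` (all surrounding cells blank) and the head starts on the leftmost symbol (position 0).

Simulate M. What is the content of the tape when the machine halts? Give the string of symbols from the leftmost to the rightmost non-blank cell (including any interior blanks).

00....1

P | [0]010011   read 0 → write 0, move +1, go to P
P | 0[0]10011   read 0 → write 0, move +1, go to P
P | 00[1]0011   read 1 → write 0, move +1, go to Q
Q | 000[0]011   read 0 → write ., move +1, go to R
R | 000.[0]11   read 0 → write ., move +1, go to Q
Q | 000..[1]1   read 1 → write ., move -1, go to R
R | 000.[.].1   read . → write 0, move -1, go to R
R | 000[.]0.1   read . → write 0, move -1, go to R
R | 00[0]00.1   read 0 → write ., move +1, go to Q
Q | 00.[0]0.1   read 0 → write ., move +1, go to R
R | 00..[0].1   read 0 → write ., move +1, go to Q
Q | 00...[.]1
The non-blank tape span at halt is 00....1.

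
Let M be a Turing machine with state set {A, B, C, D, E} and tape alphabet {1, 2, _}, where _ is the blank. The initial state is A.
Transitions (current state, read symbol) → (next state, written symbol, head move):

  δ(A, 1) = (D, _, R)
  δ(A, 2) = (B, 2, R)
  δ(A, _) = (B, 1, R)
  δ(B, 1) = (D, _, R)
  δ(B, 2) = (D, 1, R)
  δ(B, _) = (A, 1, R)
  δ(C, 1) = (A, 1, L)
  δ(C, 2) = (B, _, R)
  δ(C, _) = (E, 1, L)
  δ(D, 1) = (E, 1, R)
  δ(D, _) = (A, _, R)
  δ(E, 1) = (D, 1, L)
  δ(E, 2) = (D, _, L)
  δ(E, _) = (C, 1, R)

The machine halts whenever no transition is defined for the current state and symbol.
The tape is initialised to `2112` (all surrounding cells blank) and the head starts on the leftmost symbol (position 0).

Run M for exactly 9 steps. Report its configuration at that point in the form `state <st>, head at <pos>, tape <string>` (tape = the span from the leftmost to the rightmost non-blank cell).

state E, head at 3, tape 2_111

state=A head=0 tape=[2]112_   (A,2)→(B,2,R)
state=B head=1 tape=2[1]12_   (B,1)→(D,_,R)
state=D head=2 tape=2_[1]2_   (D,1)→(E,1,R)
state=E head=3 tape=2_1[2]_   (E,2)→(D,_,L)
state=D head=2 tape=2_[1]__   (D,1)→(E,1,R)
state=E head=3 tape=2_1[_]_   (E,_)→(C,1,R)
state=C head=4 tape=2_11[_]   (C,_)→(E,1,L)
state=E head=3 tape=2_1[1]1   (E,1)→(D,1,L)
state=D head=2 tape=2_[1]11   (D,1)→(E,1,R)
state=E head=3 tape=2_1[1]1
After 9 steps: state E, head at 3, tape 2_111.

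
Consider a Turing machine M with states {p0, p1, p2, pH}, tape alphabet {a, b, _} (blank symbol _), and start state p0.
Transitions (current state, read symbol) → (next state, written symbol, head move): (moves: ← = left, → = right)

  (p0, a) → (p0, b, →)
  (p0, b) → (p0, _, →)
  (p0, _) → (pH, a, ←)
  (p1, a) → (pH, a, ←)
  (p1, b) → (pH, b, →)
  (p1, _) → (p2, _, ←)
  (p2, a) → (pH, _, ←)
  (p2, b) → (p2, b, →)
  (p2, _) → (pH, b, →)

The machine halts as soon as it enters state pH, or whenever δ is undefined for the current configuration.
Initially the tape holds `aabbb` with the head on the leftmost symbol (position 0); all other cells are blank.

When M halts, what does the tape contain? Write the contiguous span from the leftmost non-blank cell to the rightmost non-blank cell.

p0 | [a]abbb_   read a → write b, move →, go to p0
p0 | b[a]bbb_   read a → write b, move →, go to p0
p0 | bb[b]bb_   read b → write _, move →, go to p0
p0 | bb_[b]b_   read b → write _, move →, go to p0
p0 | bb__[b]_   read b → write _, move →, go to p0
p0 | bb___[_]   read _ → write a, move ←, go to pH
pH | bb__[_]a
The non-blank tape span at halt is bb___a.

bb___a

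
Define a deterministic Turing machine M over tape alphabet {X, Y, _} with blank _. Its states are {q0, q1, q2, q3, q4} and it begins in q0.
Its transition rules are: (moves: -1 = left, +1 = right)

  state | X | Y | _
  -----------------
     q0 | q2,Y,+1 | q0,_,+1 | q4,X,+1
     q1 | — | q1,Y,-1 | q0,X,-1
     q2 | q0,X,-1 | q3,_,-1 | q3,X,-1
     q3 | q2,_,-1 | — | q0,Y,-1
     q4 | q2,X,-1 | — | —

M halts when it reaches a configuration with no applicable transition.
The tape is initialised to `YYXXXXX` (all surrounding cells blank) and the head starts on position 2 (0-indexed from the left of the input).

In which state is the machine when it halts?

state=q0 head=2 tape=YY[X]XXXX_   (q0,X)→(q2,Y,+1)
state=q2 head=3 tape=YYY[X]XXX_   (q2,X)→(q0,X,-1)
state=q0 head=2 tape=YY[Y]XXXX_   (q0,Y)→(q0,_,+1)
state=q0 head=3 tape=YY_[X]XXX_   (q0,X)→(q2,Y,+1)
state=q2 head=4 tape=YY_Y[X]XX_   (q2,X)→(q0,X,-1)
state=q0 head=3 tape=YY_[Y]XXX_   (q0,Y)→(q0,_,+1)
state=q0 head=4 tape=YY__[X]XX_   (q0,X)→(q2,Y,+1)
state=q2 head=5 tape=YY__Y[X]X_   (q2,X)→(q0,X,-1)
state=q0 head=4 tape=YY__[Y]XX_   (q0,Y)→(q0,_,+1)
state=q0 head=5 tape=YY___[X]X_   (q0,X)→(q2,Y,+1)
state=q2 head=6 tape=YY___Y[X]_   (q2,X)→(q0,X,-1)
state=q0 head=5 tape=YY___[Y]X_   (q0,Y)→(q0,_,+1)
state=q0 head=6 tape=YY____[X]_   (q0,X)→(q2,Y,+1)
state=q2 head=7 tape=YY____Y[_]   (q2,_)→(q3,X,-1)
state=q3 head=6 tape=YY____[Y]X
No transition is defined for (q3, Y); M halts in state q3.

q3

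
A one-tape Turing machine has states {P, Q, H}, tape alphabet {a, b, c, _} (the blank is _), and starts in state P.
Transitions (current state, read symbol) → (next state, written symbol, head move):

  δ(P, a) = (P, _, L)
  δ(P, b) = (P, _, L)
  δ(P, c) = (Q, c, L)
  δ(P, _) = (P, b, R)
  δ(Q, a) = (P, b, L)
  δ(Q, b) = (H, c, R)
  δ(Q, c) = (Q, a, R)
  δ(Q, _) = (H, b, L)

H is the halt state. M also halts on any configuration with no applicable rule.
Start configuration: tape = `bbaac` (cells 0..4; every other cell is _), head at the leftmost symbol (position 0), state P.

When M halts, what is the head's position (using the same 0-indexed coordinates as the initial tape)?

state=P head=0 tape=____[b]baac   (P,b)→(P,_,L)
state=P head=-1 tape=___[_]_baac   (P,_)→(P,b,R)
state=P head=0 tape=___b[_]baac   (P,_)→(P,b,R)
state=P head=1 tape=___bb[b]aac   (P,b)→(P,_,L)
state=P head=0 tape=___b[b]_aac   (P,b)→(P,_,L)
state=P head=-1 tape=___[b]__aac   (P,b)→(P,_,L)
state=P head=-2 tape=__[_]___aac   (P,_)→(P,b,R)
state=P head=-1 tape=__b[_]__aac   (P,_)→(P,b,R)
state=P head=0 tape=__bb[_]_aac   (P,_)→(P,b,R)
state=P head=1 tape=__bbb[_]aac   (P,_)→(P,b,R)
state=P head=2 tape=__bbbb[a]ac   (P,a)→(P,_,L)
state=P head=1 tape=__bbb[b]_ac   (P,b)→(P,_,L)
state=P head=0 tape=__bb[b]__ac   (P,b)→(P,_,L)
state=P head=-1 tape=__b[b]___ac   (P,b)→(P,_,L)
state=P head=-2 tape=__[b]____ac   (P,b)→(P,_,L)
state=P head=-3 tape=_[_]_____ac   (P,_)→(P,b,R)
state=P head=-2 tape=_b[_]____ac   (P,_)→(P,b,R)
state=P head=-1 tape=_bb[_]___ac   (P,_)→(P,b,R)
state=P head=0 tape=_bbb[_]__ac   (P,_)→(P,b,R)
state=P head=1 tape=_bbbb[_]_ac   (P,_)→(P,b,R)
state=P head=2 tape=_bbbbb[_]ac   (P,_)→(P,b,R)
state=P head=3 tape=_bbbbbb[a]c   (P,a)→(P,_,L)
state=P head=2 tape=_bbbbb[b]_c   (P,b)→(P,_,L)
state=P head=1 tape=_bbbb[b]__c   (P,b)→(P,_,L)
state=P head=0 tape=_bbb[b]___c   (P,b)→(P,_,L)
state=P head=-1 tape=_bb[b]____c   (P,b)→(P,_,L)
state=P head=-2 tape=_b[b]_____c   (P,b)→(P,_,L)
state=P head=-3 tape=_[b]______c   (P,b)→(P,_,L)
state=P head=-4 tape=[_]_______c   (P,_)→(P,b,R)
state=P head=-3 tape=b[_]______c   (P,_)→(P,b,R)
state=P head=-2 tape=bb[_]_____c   (P,_)→(P,b,R)
state=P head=-1 tape=bbb[_]____c   (P,_)→(P,b,R)
state=P head=0 tape=bbbb[_]___c   (P,_)→(P,b,R)
state=P head=1 tape=bbbbb[_]__c   (P,_)→(P,b,R)
state=P head=2 tape=bbbbbb[_]_c   (P,_)→(P,b,R)
state=P head=3 tape=bbbbbbb[_]c   (P,_)→(P,b,R)
state=P head=4 tape=bbbbbbbb[c]   (P,c)→(Q,c,L)
state=Q head=3 tape=bbbbbbb[b]c   (Q,b)→(H,c,R)
state=H head=4 tape=bbbbbbbc[c]
At halt the head is at cell 4.

4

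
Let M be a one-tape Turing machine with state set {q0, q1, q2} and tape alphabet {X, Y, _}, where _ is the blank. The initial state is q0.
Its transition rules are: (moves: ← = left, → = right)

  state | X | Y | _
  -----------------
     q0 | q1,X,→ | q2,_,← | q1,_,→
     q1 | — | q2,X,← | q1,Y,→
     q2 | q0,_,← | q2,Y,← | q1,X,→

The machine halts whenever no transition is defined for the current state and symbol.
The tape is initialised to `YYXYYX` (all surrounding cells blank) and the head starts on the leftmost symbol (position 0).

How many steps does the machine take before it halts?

state=q0 head=0 tape=___[Y]YXYYX   (q0,Y)→(q2,_,←)
state=q2 head=-1 tape=__[_]_YXYYX   (q2,_)→(q1,X,→)
state=q1 head=0 tape=__X[_]YXYYX   (q1,_)→(q1,Y,→)
state=q1 head=1 tape=__XY[Y]XYYX   (q1,Y)→(q2,X,←)
state=q2 head=0 tape=__X[Y]XXYYX   (q2,Y)→(q2,Y,←)
state=q2 head=-1 tape=__[X]YXXYYX   (q2,X)→(q0,_,←)
state=q0 head=-2 tape=_[_]_YXXYYX   (q0,_)→(q1,_,→)
state=q1 head=-1 tape=__[_]YXXYYX   (q1,_)→(q1,Y,→)
state=q1 head=0 tape=__Y[Y]XXYYX   (q1,Y)→(q2,X,←)
state=q2 head=-1 tape=__[Y]XXXYYX   (q2,Y)→(q2,Y,←)
state=q2 head=-2 tape=_[_]YXXXYYX   (q2,_)→(q1,X,→)
state=q1 head=-1 tape=_X[Y]XXXYYX   (q1,Y)→(q2,X,←)
state=q2 head=-2 tape=_[X]XXXXYYX   (q2,X)→(q0,_,←)
state=q0 head=-3 tape=[_]_XXXXYYX   (q0,_)→(q1,_,→)
state=q1 head=-2 tape=_[_]XXXXYYX   (q1,_)→(q1,Y,→)
state=q1 head=-1 tape=_Y[X]XXXYYX
M halts after 15 transitions.

15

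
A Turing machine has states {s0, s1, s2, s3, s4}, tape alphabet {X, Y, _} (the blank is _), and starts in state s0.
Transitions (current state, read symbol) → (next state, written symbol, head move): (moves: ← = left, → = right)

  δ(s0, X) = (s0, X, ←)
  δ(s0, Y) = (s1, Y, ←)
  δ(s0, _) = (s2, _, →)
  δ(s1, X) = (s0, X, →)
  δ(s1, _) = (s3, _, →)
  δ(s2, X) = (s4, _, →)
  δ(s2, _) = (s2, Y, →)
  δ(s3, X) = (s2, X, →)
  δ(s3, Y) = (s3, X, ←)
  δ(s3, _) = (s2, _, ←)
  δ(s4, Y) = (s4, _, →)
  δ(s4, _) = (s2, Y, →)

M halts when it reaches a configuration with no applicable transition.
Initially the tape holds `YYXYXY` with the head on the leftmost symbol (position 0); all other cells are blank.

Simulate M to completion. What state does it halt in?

state=s0 head=0 tape=__[Y]YXYXY   (s0,Y)→(s1,Y,←)
state=s1 head=-1 tape=_[_]YYXYXY   (s1,_)→(s3,_,→)
state=s3 head=0 tape=__[Y]YXYXY   (s3,Y)→(s3,X,←)
state=s3 head=-1 tape=_[_]XYXYXY   (s3,_)→(s2,_,←)
state=s2 head=-2 tape=[_]_XYXYXY   (s2,_)→(s2,Y,→)
state=s2 head=-1 tape=Y[_]XYXYXY   (s2,_)→(s2,Y,→)
state=s2 head=0 tape=YY[X]YXYXY   (s2,X)→(s4,_,→)
state=s4 head=1 tape=YY_[Y]XYXY   (s4,Y)→(s4,_,→)
state=s4 head=2 tape=YY__[X]YXY
No transition is defined for (s4, X); M halts in state s4.

s4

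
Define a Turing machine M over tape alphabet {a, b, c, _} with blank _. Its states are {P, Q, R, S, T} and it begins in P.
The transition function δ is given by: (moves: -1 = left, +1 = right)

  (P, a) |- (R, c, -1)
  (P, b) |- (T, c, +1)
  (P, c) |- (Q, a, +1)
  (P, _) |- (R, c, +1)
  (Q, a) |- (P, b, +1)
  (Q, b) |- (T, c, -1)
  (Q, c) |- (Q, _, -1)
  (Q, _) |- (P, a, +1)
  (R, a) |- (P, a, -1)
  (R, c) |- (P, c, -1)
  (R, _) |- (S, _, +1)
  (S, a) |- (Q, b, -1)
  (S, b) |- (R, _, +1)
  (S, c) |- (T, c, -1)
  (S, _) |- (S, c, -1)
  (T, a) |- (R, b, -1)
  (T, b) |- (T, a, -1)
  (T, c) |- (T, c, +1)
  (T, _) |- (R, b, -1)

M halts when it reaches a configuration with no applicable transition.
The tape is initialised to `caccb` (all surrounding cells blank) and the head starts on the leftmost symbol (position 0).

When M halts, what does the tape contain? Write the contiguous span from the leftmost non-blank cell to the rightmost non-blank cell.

abbcb

P | [c]accb   read c → write a, move +1, go to Q
Q | a[a]ccb   read a → write b, move +1, go to P
P | ab[c]cb   read c → write a, move +1, go to Q
Q | aba[c]b   read c → write _, move -1, go to Q
Q | ab[a]_b   read a → write b, move +1, go to P
P | abb[_]b   read _ → write c, move +1, go to R
R | abbc[b]
The non-blank tape span at halt is abbcb.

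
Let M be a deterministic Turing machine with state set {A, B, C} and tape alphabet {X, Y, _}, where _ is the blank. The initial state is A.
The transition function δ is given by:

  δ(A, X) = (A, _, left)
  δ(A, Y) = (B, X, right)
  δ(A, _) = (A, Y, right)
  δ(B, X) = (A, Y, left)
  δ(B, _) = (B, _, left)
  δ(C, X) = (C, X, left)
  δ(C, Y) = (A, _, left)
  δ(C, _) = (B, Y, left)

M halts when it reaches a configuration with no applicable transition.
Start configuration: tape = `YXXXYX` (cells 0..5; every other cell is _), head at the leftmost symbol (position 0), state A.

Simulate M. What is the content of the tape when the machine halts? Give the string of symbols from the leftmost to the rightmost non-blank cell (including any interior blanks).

XY_YXYX

A | _[Y]XXXYX   read Y → write X, move right, go to B
B | _X[X]XXYX   read X → write Y, move left, go to A
A | _[X]YXXYX   read X → write _, move left, go to A
A | [_]_YXXYX   read _ → write Y, move right, go to A
A | Y[_]YXXYX   read _ → write Y, move right, go to A
A | YY[Y]XXYX   read Y → write X, move right, go to B
B | YYX[X]XYX   read X → write Y, move left, go to A
A | YY[X]YXYX   read X → write _, move left, go to A
A | Y[Y]_YXYX   read Y → write X, move right, go to B
B | YX[_]YXYX   read _ → write _, move left, go to B
B | Y[X]_YXYX   read X → write Y, move left, go to A
A | [Y]Y_YXYX   read Y → write X, move right, go to B
B | X[Y]_YXYX
The non-blank tape span at halt is XY_YXYX.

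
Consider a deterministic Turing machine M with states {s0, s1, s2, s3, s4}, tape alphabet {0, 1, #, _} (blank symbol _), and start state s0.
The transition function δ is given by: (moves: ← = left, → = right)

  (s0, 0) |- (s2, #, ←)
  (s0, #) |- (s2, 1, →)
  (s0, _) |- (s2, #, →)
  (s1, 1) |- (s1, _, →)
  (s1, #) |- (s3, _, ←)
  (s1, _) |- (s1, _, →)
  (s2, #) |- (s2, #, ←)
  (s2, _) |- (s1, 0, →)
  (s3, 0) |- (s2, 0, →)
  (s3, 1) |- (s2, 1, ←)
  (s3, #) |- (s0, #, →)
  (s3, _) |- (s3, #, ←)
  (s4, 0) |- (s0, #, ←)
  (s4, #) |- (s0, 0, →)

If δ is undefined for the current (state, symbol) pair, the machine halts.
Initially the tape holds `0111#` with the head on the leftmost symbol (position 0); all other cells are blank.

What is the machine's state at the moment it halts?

state=s0 head=0 tape=_[0]111#   (s0,0)→(s2,#,←)
state=s2 head=-1 tape=[_]#111#   (s2,_)→(s1,0,→)
state=s1 head=0 tape=0[#]111#   (s1,#)→(s3,_,←)
state=s3 head=-1 tape=[0]_111#   (s3,0)→(s2,0,→)
state=s2 head=0 tape=0[_]111#   (s2,_)→(s1,0,→)
state=s1 head=1 tape=00[1]11#   (s1,1)→(s1,_,→)
state=s1 head=2 tape=00_[1]1#   (s1,1)→(s1,_,→)
state=s1 head=3 tape=00__[1]#   (s1,1)→(s1,_,→)
state=s1 head=4 tape=00___[#]   (s1,#)→(s3,_,←)
state=s3 head=3 tape=00__[_]_   (s3,_)→(s3,#,←)
state=s3 head=2 tape=00_[_]#_   (s3,_)→(s3,#,←)
state=s3 head=1 tape=00[_]##_   (s3,_)→(s3,#,←)
state=s3 head=0 tape=0[0]###_   (s3,0)→(s2,0,→)
state=s2 head=1 tape=00[#]##_   (s2,#)→(s2,#,←)
state=s2 head=0 tape=0[0]###_
No transition is defined for (s2, 0); M halts in state s2.

s2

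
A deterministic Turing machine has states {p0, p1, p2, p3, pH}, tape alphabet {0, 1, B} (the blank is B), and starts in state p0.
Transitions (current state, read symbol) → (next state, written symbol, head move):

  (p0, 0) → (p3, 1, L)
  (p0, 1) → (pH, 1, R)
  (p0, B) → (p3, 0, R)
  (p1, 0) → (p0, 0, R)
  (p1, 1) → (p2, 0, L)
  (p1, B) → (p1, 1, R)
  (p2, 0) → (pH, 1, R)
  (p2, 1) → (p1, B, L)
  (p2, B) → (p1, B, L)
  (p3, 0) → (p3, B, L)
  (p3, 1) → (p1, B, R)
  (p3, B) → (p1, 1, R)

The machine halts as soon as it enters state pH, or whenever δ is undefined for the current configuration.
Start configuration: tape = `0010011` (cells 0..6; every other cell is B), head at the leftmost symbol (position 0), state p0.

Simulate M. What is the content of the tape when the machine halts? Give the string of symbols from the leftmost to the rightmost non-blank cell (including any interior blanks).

111010011

p0 | BB[0]010011   read 0 → write 1, move L, go to p3
p3 | B[B]1010011   read B → write 1, move R, go to p1
p1 | B1[1]010011   read 1 → write 0, move L, go to p2
p2 | B[1]0010011   read 1 → write B, move L, go to p1
p1 | [B]B0010011   read B → write 1, move R, go to p1
p1 | 1[B]0010011   read B → write 1, move R, go to p1
p1 | 11[0]010011   read 0 → write 0, move R, go to p0
p0 | 110[0]10011   read 0 → write 1, move L, go to p3
p3 | 11[0]110011   read 0 → write B, move L, go to p3
p3 | 1[1]B110011   read 1 → write B, move R, go to p1
p1 | 1B[B]110011   read B → write 1, move R, go to p1
p1 | 1B1[1]10011   read 1 → write 0, move L, go to p2
p2 | 1B[1]010011   read 1 → write B, move L, go to p1
p1 | 1[B]B010011   read B → write 1, move R, go to p1
p1 | 11[B]010011   read B → write 1, move R, go to p1
p1 | 111[0]10011   read 0 → write 0, move R, go to p0
p0 | 1110[1]0011   read 1 → write 1, move R, go to pH
pH | 11101[0]011
The non-blank tape span at halt is 111010011.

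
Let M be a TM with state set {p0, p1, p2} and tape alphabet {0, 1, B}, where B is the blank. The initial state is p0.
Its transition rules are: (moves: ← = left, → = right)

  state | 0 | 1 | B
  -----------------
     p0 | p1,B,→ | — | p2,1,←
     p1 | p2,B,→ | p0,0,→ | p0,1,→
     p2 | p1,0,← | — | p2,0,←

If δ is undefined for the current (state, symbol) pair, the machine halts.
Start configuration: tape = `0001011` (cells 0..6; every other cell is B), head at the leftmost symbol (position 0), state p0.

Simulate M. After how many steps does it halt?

p0 | [0]001011   read 0 → write B, move →, go to p1
p1 | B[0]01011   read 0 → write B, move →, go to p2
p2 | BB[0]1011   read 0 → write 0, move ←, go to p1
p1 | B[B]01011   read B → write 1, move →, go to p0
p0 | B1[0]1011   read 0 → write B, move →, go to p1
p1 | B1B[1]011   read 1 → write 0, move →, go to p0
p0 | B1B0[0]11   read 0 → write B, move →, go to p1
p1 | B1B0B[1]1   read 1 → write 0, move →, go to p0
p0 | B1B0B0[1]
M halts after 8 transitions.

8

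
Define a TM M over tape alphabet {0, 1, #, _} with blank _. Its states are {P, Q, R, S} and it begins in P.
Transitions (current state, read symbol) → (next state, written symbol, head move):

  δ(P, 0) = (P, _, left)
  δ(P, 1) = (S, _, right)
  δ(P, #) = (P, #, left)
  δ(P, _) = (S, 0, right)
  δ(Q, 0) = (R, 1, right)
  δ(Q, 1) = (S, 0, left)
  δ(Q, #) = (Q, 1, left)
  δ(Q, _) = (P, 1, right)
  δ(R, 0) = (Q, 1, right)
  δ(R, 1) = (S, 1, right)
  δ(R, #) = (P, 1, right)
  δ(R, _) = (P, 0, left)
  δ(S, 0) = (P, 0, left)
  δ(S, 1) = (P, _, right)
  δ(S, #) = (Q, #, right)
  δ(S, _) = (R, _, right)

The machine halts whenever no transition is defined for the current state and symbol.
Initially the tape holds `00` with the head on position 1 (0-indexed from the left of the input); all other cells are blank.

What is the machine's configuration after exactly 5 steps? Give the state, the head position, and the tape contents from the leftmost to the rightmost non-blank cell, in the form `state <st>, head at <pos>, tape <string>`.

state=P head=1 tape=_0[0]   (P,0)→(P,_,left)
state=P head=0 tape=_[0]_   (P,0)→(P,_,left)
state=P head=-1 tape=[_]__   (P,_)→(S,0,right)
state=S head=0 tape=0[_]_   (S,_)→(R,_,right)
state=R head=1 tape=0_[_]   (R,_)→(P,0,left)
state=P head=0 tape=0[_]0
After 5 steps: state P, head at 0, tape 0_0.

state P, head at 0, tape 0_0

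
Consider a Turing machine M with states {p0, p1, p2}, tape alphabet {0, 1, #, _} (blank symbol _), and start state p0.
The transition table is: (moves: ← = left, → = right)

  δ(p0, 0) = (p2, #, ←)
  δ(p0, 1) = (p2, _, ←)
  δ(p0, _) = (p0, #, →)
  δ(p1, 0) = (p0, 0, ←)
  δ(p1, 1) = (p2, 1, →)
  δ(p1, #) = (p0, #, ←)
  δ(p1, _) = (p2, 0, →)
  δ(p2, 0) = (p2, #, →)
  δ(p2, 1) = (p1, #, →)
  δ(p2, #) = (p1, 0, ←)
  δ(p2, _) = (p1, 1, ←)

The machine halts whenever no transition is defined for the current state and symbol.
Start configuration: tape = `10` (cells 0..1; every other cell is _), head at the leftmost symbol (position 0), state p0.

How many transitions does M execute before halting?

p0 | ______[1]0_   read 1 → write _, move ←, go to p2
p2 | _____[_]_0_   read _ → write 1, move ←, go to p1
p1 | ____[_]1_0_   read _ → write 0, move →, go to p2
p2 | ____0[1]_0_   read 1 → write #, move →, go to p1
p1 | ____0#[_]0_   read _ → write 0, move →, go to p2
p2 | ____0#0[0]_   read 0 → write #, move →, go to p2
p2 | ____0#0#[_]   read _ → write 1, move ←, go to p1
p1 | ____0#0[#]1   read # → write #, move ←, go to p0
p0 | ____0#[0]#1   read 0 → write #, move ←, go to p2
p2 | ____0[#]##1   read # → write 0, move ←, go to p1
p1 | ____[0]0##1   read 0 → write 0, move ←, go to p0
p0 | ___[_]00##1   read _ → write #, move →, go to p0
p0 | ___#[0]0##1   read 0 → write #, move ←, go to p2
p2 | ___[#]#0##1   read # → write 0, move ←, go to p1
p1 | __[_]0#0##1   read _ → write 0, move →, go to p2
p2 | __0[0]#0##1   read 0 → write #, move →, go to p2
p2 | __0#[#]0##1   read # → write 0, move ←, go to p1
p1 | __0[#]00##1   read # → write #, move ←, go to p0
p0 | __[0]#00##1   read 0 → write #, move ←, go to p2
p2 | _[_]##00##1   read _ → write 1, move ←, go to p1
p1 | [_]1##00##1   read _ → write 0, move →, go to p2
p2 | 0[1]##00##1   read 1 → write #, move →, go to p1
p1 | 0#[#]#00##1   read # → write #, move ←, go to p0
p0 | 0[#]##00##1
M halts after 23 transitions.

23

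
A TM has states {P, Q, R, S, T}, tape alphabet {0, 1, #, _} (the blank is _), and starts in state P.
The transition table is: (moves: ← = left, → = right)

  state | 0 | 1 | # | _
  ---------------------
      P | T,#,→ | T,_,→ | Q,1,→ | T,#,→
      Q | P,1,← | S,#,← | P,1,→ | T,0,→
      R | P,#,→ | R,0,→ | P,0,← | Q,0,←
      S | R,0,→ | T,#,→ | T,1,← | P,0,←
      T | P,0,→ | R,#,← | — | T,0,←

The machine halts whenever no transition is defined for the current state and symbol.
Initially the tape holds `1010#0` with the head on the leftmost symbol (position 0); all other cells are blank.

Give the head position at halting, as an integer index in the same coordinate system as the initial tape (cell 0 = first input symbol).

P | [1]010#0   read 1 → write _, move →, go to T
T | _[0]10#0   read 0 → write 0, move →, go to P
P | _0[1]0#0   read 1 → write _, move →, go to T
T | _0_[0]#0   read 0 → write 0, move →, go to P
P | _0_0[#]0   read # → write 1, move →, go to Q
Q | _0_01[0]   read 0 → write 1, move ←, go to P
P | _0_0[1]1   read 1 → write _, move →, go to T
T | _0_0_[1]   read 1 → write #, move ←, go to R
R | _0_0[_]#   read _ → write 0, move ←, go to Q
Q | _0_[0]0#   read 0 → write 1, move ←, go to P
P | _0[_]10#   read _ → write #, move →, go to T
T | _0#[1]0#   read 1 → write #, move ←, go to R
R | _0[#]#0#   read # → write 0, move ←, go to P
P | _[0]0#0#   read 0 → write #, move →, go to T
T | _#[0]#0#   read 0 → write 0, move →, go to P
P | _#0[#]0#   read # → write 1, move →, go to Q
Q | _#01[0]#   read 0 → write 1, move ←, go to P
P | _#0[1]1#   read 1 → write _, move →, go to T
T | _#0_[1]#   read 1 → write #, move ←, go to R
R | _#0[_]##   read _ → write 0, move ←, go to Q
Q | _#[0]0##   read 0 → write 1, move ←, go to P
P | _[#]10##   read # → write 1, move →, go to Q
Q | _1[1]0##   read 1 → write #, move ←, go to S
S | _[1]#0##   read 1 → write #, move →, go to T
T | _#[#]0##
At halt the head is at cell 2.

2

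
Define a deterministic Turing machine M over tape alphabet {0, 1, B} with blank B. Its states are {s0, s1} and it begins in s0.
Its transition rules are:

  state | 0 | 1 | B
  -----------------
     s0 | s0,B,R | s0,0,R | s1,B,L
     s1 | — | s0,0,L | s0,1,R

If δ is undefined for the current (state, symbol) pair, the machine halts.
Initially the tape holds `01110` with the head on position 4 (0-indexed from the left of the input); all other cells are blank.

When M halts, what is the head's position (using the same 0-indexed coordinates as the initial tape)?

state=s0 head=4 tape=0111[0]B   (s0,0)→(s0,B,R)
state=s0 head=5 tape=0111B[B]   (s0,B)→(s1,B,L)
state=s1 head=4 tape=0111[B]B   (s1,B)→(s0,1,R)
state=s0 head=5 tape=01111[B]   (s0,B)→(s1,B,L)
state=s1 head=4 tape=0111[1]B   (s1,1)→(s0,0,L)
state=s0 head=3 tape=011[1]0B   (s0,1)→(s0,0,R)
state=s0 head=4 tape=0110[0]B   (s0,0)→(s0,B,R)
state=s0 head=5 tape=0110B[B]   (s0,B)→(s1,B,L)
state=s1 head=4 tape=0110[B]B   (s1,B)→(s0,1,R)
state=s0 head=5 tape=01101[B]   (s0,B)→(s1,B,L)
state=s1 head=4 tape=0110[1]B   (s1,1)→(s0,0,L)
state=s0 head=3 tape=011[0]0B   (s0,0)→(s0,B,R)
state=s0 head=4 tape=011B[0]B   (s0,0)→(s0,B,R)
state=s0 head=5 tape=011BB[B]   (s0,B)→(s1,B,L)
state=s1 head=4 tape=011B[B]B   (s1,B)→(s0,1,R)
state=s0 head=5 tape=011B1[B]   (s0,B)→(s1,B,L)
state=s1 head=4 tape=011B[1]B   (s1,1)→(s0,0,L)
state=s0 head=3 tape=011[B]0B   (s0,B)→(s1,B,L)
state=s1 head=2 tape=01[1]B0B   (s1,1)→(s0,0,L)
state=s0 head=1 tape=0[1]0B0B   (s0,1)→(s0,0,R)
state=s0 head=2 tape=00[0]B0B   (s0,0)→(s0,B,R)
state=s0 head=3 tape=00B[B]0B   (s0,B)→(s1,B,L)
state=s1 head=2 tape=00[B]B0B   (s1,B)→(s0,1,R)
state=s0 head=3 tape=001[B]0B   (s0,B)→(s1,B,L)
state=s1 head=2 tape=00[1]B0B   (s1,1)→(s0,0,L)
state=s0 head=1 tape=0[0]0B0B   (s0,0)→(s0,B,R)
state=s0 head=2 tape=0B[0]B0B   (s0,0)→(s0,B,R)
state=s0 head=3 tape=0BB[B]0B   (s0,B)→(s1,B,L)
state=s1 head=2 tape=0B[B]B0B   (s1,B)→(s0,1,R)
state=s0 head=3 tape=0B1[B]0B   (s0,B)→(s1,B,L)
state=s1 head=2 tape=0B[1]B0B   (s1,1)→(s0,0,L)
state=s0 head=1 tape=0[B]0B0B   (s0,B)→(s1,B,L)
state=s1 head=0 tape=[0]B0B0B
At halt the head is at cell 0.

0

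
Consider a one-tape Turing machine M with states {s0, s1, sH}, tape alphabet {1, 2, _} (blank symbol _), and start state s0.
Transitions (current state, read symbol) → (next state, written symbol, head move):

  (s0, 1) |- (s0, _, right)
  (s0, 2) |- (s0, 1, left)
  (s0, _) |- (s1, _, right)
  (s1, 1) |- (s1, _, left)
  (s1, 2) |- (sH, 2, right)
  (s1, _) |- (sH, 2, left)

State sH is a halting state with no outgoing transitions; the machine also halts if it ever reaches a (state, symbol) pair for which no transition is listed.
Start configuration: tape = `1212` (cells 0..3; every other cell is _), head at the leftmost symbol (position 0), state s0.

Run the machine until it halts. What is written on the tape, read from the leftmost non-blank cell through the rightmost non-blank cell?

state=s0 head=0 tape=_[1]212   (s0,1)→(s0,_,right)
state=s0 head=1 tape=__[2]12   (s0,2)→(s0,1,left)
state=s0 head=0 tape=_[_]112   (s0,_)→(s1,_,right)
state=s1 head=1 tape=__[1]12   (s1,1)→(s1,_,left)
state=s1 head=0 tape=_[_]_12   (s1,_)→(sH,2,left)
state=sH head=-1 tape=[_]2_12
The non-blank tape span at halt is 2_12.

2_12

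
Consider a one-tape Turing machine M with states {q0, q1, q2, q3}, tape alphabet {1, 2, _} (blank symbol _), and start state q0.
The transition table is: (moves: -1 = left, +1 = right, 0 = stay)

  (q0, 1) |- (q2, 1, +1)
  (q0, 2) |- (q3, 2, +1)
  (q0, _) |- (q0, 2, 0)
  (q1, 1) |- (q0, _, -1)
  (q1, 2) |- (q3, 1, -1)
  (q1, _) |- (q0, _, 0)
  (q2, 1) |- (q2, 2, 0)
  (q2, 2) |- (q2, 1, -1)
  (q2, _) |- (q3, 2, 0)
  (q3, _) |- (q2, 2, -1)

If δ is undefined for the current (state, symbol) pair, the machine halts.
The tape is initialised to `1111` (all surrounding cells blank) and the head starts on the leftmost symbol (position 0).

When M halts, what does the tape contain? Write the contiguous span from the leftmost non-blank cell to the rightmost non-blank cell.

state=q0 head=0 tape=_[1]111   (q0,1)→(q2,1,+1)
state=q2 head=1 tape=_1[1]11   (q2,1)→(q2,2,0)
state=q2 head=1 tape=_1[2]11   (q2,2)→(q2,1,-1)
state=q2 head=0 tape=_[1]111   (q2,1)→(q2,2,0)
state=q2 head=0 tape=_[2]111   (q2,2)→(q2,1,-1)
state=q2 head=-1 tape=[_]1111   (q2,_)→(q3,2,0)
state=q3 head=-1 tape=[2]1111
The non-blank tape span at halt is 21111.

21111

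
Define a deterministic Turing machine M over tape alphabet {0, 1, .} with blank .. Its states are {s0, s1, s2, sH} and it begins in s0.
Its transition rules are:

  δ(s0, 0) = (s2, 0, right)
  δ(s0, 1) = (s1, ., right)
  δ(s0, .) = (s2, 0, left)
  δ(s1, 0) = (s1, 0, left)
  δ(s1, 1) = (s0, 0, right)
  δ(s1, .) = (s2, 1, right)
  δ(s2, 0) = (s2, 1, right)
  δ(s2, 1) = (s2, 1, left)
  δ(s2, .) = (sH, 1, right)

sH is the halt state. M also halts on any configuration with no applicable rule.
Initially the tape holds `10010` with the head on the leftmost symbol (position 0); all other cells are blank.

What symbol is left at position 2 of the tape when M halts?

1

s0 | .[1]0010   read 1 → write ., move right, go to s1
s1 | ..[0]010   read 0 → write 0, move left, go to s1
s1 | .[.]0010   read . → write 1, move right, go to s2
s2 | .1[0]010   read 0 → write 1, move right, go to s2
s2 | .11[0]10   read 0 → write 1, move right, go to s2
s2 | .111[1]0   read 1 → write 1, move left, go to s2
s2 | .11[1]10   read 1 → write 1, move left, go to s2
s2 | .1[1]110   read 1 → write 1, move left, go to s2
s2 | .[1]1110   read 1 → write 1, move left, go to s2
s2 | [.]11110   read . → write 1, move right, go to sH
sH | 1[1]1110
Cell 2 holds 1 when M halts.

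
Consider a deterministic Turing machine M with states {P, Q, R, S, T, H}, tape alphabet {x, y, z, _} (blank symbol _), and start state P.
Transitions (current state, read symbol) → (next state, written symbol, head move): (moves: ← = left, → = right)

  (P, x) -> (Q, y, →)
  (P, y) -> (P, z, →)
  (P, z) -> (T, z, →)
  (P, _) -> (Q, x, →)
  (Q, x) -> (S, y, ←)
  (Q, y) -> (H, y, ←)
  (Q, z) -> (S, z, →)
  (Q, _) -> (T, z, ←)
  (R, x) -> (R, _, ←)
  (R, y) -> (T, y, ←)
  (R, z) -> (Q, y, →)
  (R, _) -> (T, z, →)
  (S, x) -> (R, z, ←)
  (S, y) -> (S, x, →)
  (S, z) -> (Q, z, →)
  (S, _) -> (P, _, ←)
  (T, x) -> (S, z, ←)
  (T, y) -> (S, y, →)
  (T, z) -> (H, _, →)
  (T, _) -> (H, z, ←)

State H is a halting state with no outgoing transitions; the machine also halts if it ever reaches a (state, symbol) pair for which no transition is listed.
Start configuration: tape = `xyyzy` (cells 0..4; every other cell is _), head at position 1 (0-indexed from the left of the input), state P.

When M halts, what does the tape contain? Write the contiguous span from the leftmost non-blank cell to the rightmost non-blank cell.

state=P head=1 tape=x[y]yzy___   (P,y)→(P,z,→)
state=P head=2 tape=xz[y]zy___   (P,y)→(P,z,→)
state=P head=3 tape=xzz[z]y___   (P,z)→(T,z,→)
state=T head=4 tape=xzzz[y]___   (T,y)→(S,y,→)
state=S head=5 tape=xzzzy[_]__   (S,_)→(P,_,←)
state=P head=4 tape=xzzz[y]___   (P,y)→(P,z,→)
state=P head=5 tape=xzzzz[_]__   (P,_)→(Q,x,→)
state=Q head=6 tape=xzzzzx[_]_   (Q,_)→(T,z,←)
state=T head=5 tape=xzzzz[x]z_   (T,x)→(S,z,←)
state=S head=4 tape=xzzz[z]zz_   (S,z)→(Q,z,→)
state=Q head=5 tape=xzzzz[z]z_   (Q,z)→(S,z,→)
state=S head=6 tape=xzzzzz[z]_   (S,z)→(Q,z,→)
state=Q head=7 tape=xzzzzzz[_]   (Q,_)→(T,z,←)
state=T head=6 tape=xzzzzz[z]z   (T,z)→(H,_,→)
state=H head=7 tape=xzzzzz_[z]
The non-blank tape span at halt is xzzzzz_z.

xzzzzz_z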